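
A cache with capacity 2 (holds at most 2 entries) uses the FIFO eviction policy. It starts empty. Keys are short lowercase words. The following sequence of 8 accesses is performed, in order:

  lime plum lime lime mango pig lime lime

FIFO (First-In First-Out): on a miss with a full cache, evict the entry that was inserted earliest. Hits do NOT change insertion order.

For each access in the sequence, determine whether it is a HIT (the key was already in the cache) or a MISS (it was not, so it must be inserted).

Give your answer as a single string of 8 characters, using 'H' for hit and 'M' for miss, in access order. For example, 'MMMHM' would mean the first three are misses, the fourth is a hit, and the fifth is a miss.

FIFO simulation (capacity=2):
  1. access lime: MISS. Cache (old->new): [lime]
  2. access plum: MISS. Cache (old->new): [lime plum]
  3. access lime: HIT. Cache (old->new): [lime plum]
  4. access lime: HIT. Cache (old->new): [lime plum]
  5. access mango: MISS, evict lime. Cache (old->new): [plum mango]
  6. access pig: MISS, evict plum. Cache (old->new): [mango pig]
  7. access lime: MISS, evict mango. Cache (old->new): [pig lime]
  8. access lime: HIT. Cache (old->new): [pig lime]
Total: 3 hits, 5 misses, 3 evictions

Answer: MMHHMMMH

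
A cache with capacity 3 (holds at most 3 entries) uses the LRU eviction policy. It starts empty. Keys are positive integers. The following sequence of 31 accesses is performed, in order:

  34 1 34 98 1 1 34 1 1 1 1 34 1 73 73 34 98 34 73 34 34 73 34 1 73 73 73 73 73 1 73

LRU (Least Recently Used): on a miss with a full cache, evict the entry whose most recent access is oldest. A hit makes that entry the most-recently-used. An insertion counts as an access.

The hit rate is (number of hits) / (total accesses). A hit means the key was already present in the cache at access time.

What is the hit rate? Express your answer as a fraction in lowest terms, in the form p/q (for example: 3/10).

LRU simulation (capacity=3):
  1. access 34: MISS. Cache (LRU->MRU): [34]
  2. access 1: MISS. Cache (LRU->MRU): [34 1]
  3. access 34: HIT. Cache (LRU->MRU): [1 34]
  4. access 98: MISS. Cache (LRU->MRU): [1 34 98]
  5. access 1: HIT. Cache (LRU->MRU): [34 98 1]
  6. access 1: HIT. Cache (LRU->MRU): [34 98 1]
  7. access 34: HIT. Cache (LRU->MRU): [98 1 34]
  8. access 1: HIT. Cache (LRU->MRU): [98 34 1]
  9. access 1: HIT. Cache (LRU->MRU): [98 34 1]
  10. access 1: HIT. Cache (LRU->MRU): [98 34 1]
  11. access 1: HIT. Cache (LRU->MRU): [98 34 1]
  12. access 34: HIT. Cache (LRU->MRU): [98 1 34]
  13. access 1: HIT. Cache (LRU->MRU): [98 34 1]
  14. access 73: MISS, evict 98. Cache (LRU->MRU): [34 1 73]
  15. access 73: HIT. Cache (LRU->MRU): [34 1 73]
  16. access 34: HIT. Cache (LRU->MRU): [1 73 34]
  17. access 98: MISS, evict 1. Cache (LRU->MRU): [73 34 98]
  18. access 34: HIT. Cache (LRU->MRU): [73 98 34]
  19. access 73: HIT. Cache (LRU->MRU): [98 34 73]
  20. access 34: HIT. Cache (LRU->MRU): [98 73 34]
  21. access 34: HIT. Cache (LRU->MRU): [98 73 34]
  22. access 73: HIT. Cache (LRU->MRU): [98 34 73]
  23. access 34: HIT. Cache (LRU->MRU): [98 73 34]
  24. access 1: MISS, evict 98. Cache (LRU->MRU): [73 34 1]
  25. access 73: HIT. Cache (LRU->MRU): [34 1 73]
  26. access 73: HIT. Cache (LRU->MRU): [34 1 73]
  27. access 73: HIT. Cache (LRU->MRU): [34 1 73]
  28. access 73: HIT. Cache (LRU->MRU): [34 1 73]
  29. access 73: HIT. Cache (LRU->MRU): [34 1 73]
  30. access 1: HIT. Cache (LRU->MRU): [34 73 1]
  31. access 73: HIT. Cache (LRU->MRU): [34 1 73]
Total: 25 hits, 6 misses, 3 evictions

Hit rate = 25/31

Answer: 25/31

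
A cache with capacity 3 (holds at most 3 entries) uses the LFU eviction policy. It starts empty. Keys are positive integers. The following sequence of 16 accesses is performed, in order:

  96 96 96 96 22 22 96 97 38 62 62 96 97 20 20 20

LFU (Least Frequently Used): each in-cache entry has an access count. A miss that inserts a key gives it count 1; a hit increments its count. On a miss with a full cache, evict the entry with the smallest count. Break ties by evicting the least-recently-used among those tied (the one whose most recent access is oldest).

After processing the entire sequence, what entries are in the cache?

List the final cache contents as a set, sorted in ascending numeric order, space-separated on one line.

Answer: 20 62 96

Derivation:
LFU simulation (capacity=3):
  1. access 96: MISS. Cache: [96(c=1)]
  2. access 96: HIT, count now 2. Cache: [96(c=2)]
  3. access 96: HIT, count now 3. Cache: [96(c=3)]
  4. access 96: HIT, count now 4. Cache: [96(c=4)]
  5. access 22: MISS. Cache: [22(c=1) 96(c=4)]
  6. access 22: HIT, count now 2. Cache: [22(c=2) 96(c=4)]
  7. access 96: HIT, count now 5. Cache: [22(c=2) 96(c=5)]
  8. access 97: MISS. Cache: [97(c=1) 22(c=2) 96(c=5)]
  9. access 38: MISS, evict 97(c=1). Cache: [38(c=1) 22(c=2) 96(c=5)]
  10. access 62: MISS, evict 38(c=1). Cache: [62(c=1) 22(c=2) 96(c=5)]
  11. access 62: HIT, count now 2. Cache: [22(c=2) 62(c=2) 96(c=5)]
  12. access 96: HIT, count now 6. Cache: [22(c=2) 62(c=2) 96(c=6)]
  13. access 97: MISS, evict 22(c=2). Cache: [97(c=1) 62(c=2) 96(c=6)]
  14. access 20: MISS, evict 97(c=1). Cache: [20(c=1) 62(c=2) 96(c=6)]
  15. access 20: HIT, count now 2. Cache: [62(c=2) 20(c=2) 96(c=6)]
  16. access 20: HIT, count now 3. Cache: [62(c=2) 20(c=3) 96(c=6)]
Total: 9 hits, 7 misses, 4 evictions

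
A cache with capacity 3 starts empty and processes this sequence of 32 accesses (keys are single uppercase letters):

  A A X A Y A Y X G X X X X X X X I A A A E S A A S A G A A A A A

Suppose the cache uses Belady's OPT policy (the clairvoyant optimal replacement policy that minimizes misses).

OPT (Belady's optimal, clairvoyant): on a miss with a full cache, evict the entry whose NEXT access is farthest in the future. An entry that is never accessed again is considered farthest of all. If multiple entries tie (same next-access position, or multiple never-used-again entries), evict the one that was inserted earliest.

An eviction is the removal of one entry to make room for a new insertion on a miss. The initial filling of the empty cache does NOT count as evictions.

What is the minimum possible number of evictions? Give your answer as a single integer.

OPT (Belady) simulation (capacity=3):
  1. access A: MISS. Cache: [A]
  2. access A: HIT. Next use of A: step 4. Cache: [A]
  3. access X: MISS. Cache: [A X]
  4. access A: HIT. Next use of A: step 6. Cache: [A X]
  5. access Y: MISS. Cache: [A X Y]
  6. access A: HIT. Next use of A: step 18. Cache: [A X Y]
  7. access Y: HIT. Next use of Y: never. Cache: [A X Y]
  8. access X: HIT. Next use of X: step 10. Cache: [A X Y]
  9. access G: MISS, evict Y (next use: never). Cache: [A X G]
  10. access X: HIT. Next use of X: step 11. Cache: [A X G]
  11. access X: HIT. Next use of X: step 12. Cache: [A X G]
  12. access X: HIT. Next use of X: step 13. Cache: [A X G]
  13. access X: HIT. Next use of X: step 14. Cache: [A X G]
  14. access X: HIT. Next use of X: step 15. Cache: [A X G]
  15. access X: HIT. Next use of X: step 16. Cache: [A X G]
  16. access X: HIT. Next use of X: never. Cache: [A X G]
  17. access I: MISS, evict X (next use: never). Cache: [A G I]
  18. access A: HIT. Next use of A: step 19. Cache: [A G I]
  19. access A: HIT. Next use of A: step 20. Cache: [A G I]
  20. access A: HIT. Next use of A: step 23. Cache: [A G I]
  21. access E: MISS, evict I (next use: never). Cache: [A G E]
  22. access S: MISS, evict E (next use: never). Cache: [A G S]
  23. access A: HIT. Next use of A: step 24. Cache: [A G S]
  24. access A: HIT. Next use of A: step 26. Cache: [A G S]
  25. access S: HIT. Next use of S: never. Cache: [A G S]
  26. access A: HIT. Next use of A: step 28. Cache: [A G S]
  27. access G: HIT. Next use of G: never. Cache: [A G S]
  28. access A: HIT. Next use of A: step 29. Cache: [A G S]
  29. access A: HIT. Next use of A: step 30. Cache: [A G S]
  30. access A: HIT. Next use of A: step 31. Cache: [A G S]
  31. access A: HIT. Next use of A: step 32. Cache: [A G S]
  32. access A: HIT. Next use of A: never. Cache: [A G S]
Total: 25 hits, 7 misses, 4 evictions

Answer: 4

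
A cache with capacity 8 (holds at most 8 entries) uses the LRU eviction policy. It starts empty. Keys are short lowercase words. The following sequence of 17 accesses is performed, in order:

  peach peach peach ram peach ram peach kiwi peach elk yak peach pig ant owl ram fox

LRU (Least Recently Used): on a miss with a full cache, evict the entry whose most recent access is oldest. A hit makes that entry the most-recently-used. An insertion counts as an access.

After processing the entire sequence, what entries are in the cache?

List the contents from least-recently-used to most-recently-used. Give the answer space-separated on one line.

Answer: elk yak peach pig ant owl ram fox

Derivation:
LRU simulation (capacity=8):
  1. access peach: MISS. Cache (LRU->MRU): [peach]
  2. access peach: HIT. Cache (LRU->MRU): [peach]
  3. access peach: HIT. Cache (LRU->MRU): [peach]
  4. access ram: MISS. Cache (LRU->MRU): [peach ram]
  5. access peach: HIT. Cache (LRU->MRU): [ram peach]
  6. access ram: HIT. Cache (LRU->MRU): [peach ram]
  7. access peach: HIT. Cache (LRU->MRU): [ram peach]
  8. access kiwi: MISS. Cache (LRU->MRU): [ram peach kiwi]
  9. access peach: HIT. Cache (LRU->MRU): [ram kiwi peach]
  10. access elk: MISS. Cache (LRU->MRU): [ram kiwi peach elk]
  11. access yak: MISS. Cache (LRU->MRU): [ram kiwi peach elk yak]
  12. access peach: HIT. Cache (LRU->MRU): [ram kiwi elk yak peach]
  13. access pig: MISS. Cache (LRU->MRU): [ram kiwi elk yak peach pig]
  14. access ant: MISS. Cache (LRU->MRU): [ram kiwi elk yak peach pig ant]
  15. access owl: MISS. Cache (LRU->MRU): [ram kiwi elk yak peach pig ant owl]
  16. access ram: HIT. Cache (LRU->MRU): [kiwi elk yak peach pig ant owl ram]
  17. access fox: MISS, evict kiwi. Cache (LRU->MRU): [elk yak peach pig ant owl ram fox]
Total: 8 hits, 9 misses, 1 evictions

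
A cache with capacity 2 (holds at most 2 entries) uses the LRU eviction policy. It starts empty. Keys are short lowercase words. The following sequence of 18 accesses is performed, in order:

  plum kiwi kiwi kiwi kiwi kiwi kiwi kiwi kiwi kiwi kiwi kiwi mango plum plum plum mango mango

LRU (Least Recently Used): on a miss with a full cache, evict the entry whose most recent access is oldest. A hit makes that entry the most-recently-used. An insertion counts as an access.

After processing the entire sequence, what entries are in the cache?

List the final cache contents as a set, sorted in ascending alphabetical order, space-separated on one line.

Answer: mango plum

Derivation:
LRU simulation (capacity=2):
  1. access plum: MISS. Cache (LRU->MRU): [plum]
  2. access kiwi: MISS. Cache (LRU->MRU): [plum kiwi]
  3. access kiwi: HIT. Cache (LRU->MRU): [plum kiwi]
  4. access kiwi: HIT. Cache (LRU->MRU): [plum kiwi]
  5. access kiwi: HIT. Cache (LRU->MRU): [plum kiwi]
  6. access kiwi: HIT. Cache (LRU->MRU): [plum kiwi]
  7. access kiwi: HIT. Cache (LRU->MRU): [plum kiwi]
  8. access kiwi: HIT. Cache (LRU->MRU): [plum kiwi]
  9. access kiwi: HIT. Cache (LRU->MRU): [plum kiwi]
  10. access kiwi: HIT. Cache (LRU->MRU): [plum kiwi]
  11. access kiwi: HIT. Cache (LRU->MRU): [plum kiwi]
  12. access kiwi: HIT. Cache (LRU->MRU): [plum kiwi]
  13. access mango: MISS, evict plum. Cache (LRU->MRU): [kiwi mango]
  14. access plum: MISS, evict kiwi. Cache (LRU->MRU): [mango plum]
  15. access plum: HIT. Cache (LRU->MRU): [mango plum]
  16. access plum: HIT. Cache (LRU->MRU): [mango plum]
  17. access mango: HIT. Cache (LRU->MRU): [plum mango]
  18. access mango: HIT. Cache (LRU->MRU): [plum mango]
Total: 14 hits, 4 misses, 2 evictions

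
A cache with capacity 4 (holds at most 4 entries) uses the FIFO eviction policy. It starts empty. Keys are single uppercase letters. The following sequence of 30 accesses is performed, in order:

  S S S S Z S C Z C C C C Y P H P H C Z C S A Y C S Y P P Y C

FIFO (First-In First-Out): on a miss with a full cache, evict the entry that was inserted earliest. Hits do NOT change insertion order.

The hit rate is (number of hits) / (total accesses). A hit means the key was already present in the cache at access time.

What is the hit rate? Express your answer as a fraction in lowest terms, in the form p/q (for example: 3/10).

Answer: 17/30

Derivation:
FIFO simulation (capacity=4):
  1. access S: MISS. Cache (old->new): [S]
  2. access S: HIT. Cache (old->new): [S]
  3. access S: HIT. Cache (old->new): [S]
  4. access S: HIT. Cache (old->new): [S]
  5. access Z: MISS. Cache (old->new): [S Z]
  6. access S: HIT. Cache (old->new): [S Z]
  7. access C: MISS. Cache (old->new): [S Z C]
  8. access Z: HIT. Cache (old->new): [S Z C]
  9. access C: HIT. Cache (old->new): [S Z C]
  10. access C: HIT. Cache (old->new): [S Z C]
  11. access C: HIT. Cache (old->new): [S Z C]
  12. access C: HIT. Cache (old->new): [S Z C]
  13. access Y: MISS. Cache (old->new): [S Z C Y]
  14. access P: MISS, evict S. Cache (old->new): [Z C Y P]
  15. access H: MISS, evict Z. Cache (old->new): [C Y P H]
  16. access P: HIT. Cache (old->new): [C Y P H]
  17. access H: HIT. Cache (old->new): [C Y P H]
  18. access C: HIT. Cache (old->new): [C Y P H]
  19. access Z: MISS, evict C. Cache (old->new): [Y P H Z]
  20. access C: MISS, evict Y. Cache (old->new): [P H Z C]
  21. access S: MISS, evict P. Cache (old->new): [H Z C S]
  22. access A: MISS, evict H. Cache (old->new): [Z C S A]
  23. access Y: MISS, evict Z. Cache (old->new): [C S A Y]
  24. access C: HIT. Cache (old->new): [C S A Y]
  25. access S: HIT. Cache (old->new): [C S A Y]
  26. access Y: HIT. Cache (old->new): [C S A Y]
  27. access P: MISS, evict C. Cache (old->new): [S A Y P]
  28. access P: HIT. Cache (old->new): [S A Y P]
  29. access Y: HIT. Cache (old->new): [S A Y P]
  30. access C: MISS, evict S. Cache (old->new): [A Y P C]
Total: 17 hits, 13 misses, 9 evictions

Hit rate = 17/30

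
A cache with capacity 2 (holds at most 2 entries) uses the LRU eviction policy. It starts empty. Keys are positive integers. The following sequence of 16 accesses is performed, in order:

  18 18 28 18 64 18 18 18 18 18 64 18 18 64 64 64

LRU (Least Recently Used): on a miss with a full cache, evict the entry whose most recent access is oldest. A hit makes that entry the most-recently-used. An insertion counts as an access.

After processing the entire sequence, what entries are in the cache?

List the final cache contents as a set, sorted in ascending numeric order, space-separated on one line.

Answer: 18 64

Derivation:
LRU simulation (capacity=2):
  1. access 18: MISS. Cache (LRU->MRU): [18]
  2. access 18: HIT. Cache (LRU->MRU): [18]
  3. access 28: MISS. Cache (LRU->MRU): [18 28]
  4. access 18: HIT. Cache (LRU->MRU): [28 18]
  5. access 64: MISS, evict 28. Cache (LRU->MRU): [18 64]
  6. access 18: HIT. Cache (LRU->MRU): [64 18]
  7. access 18: HIT. Cache (LRU->MRU): [64 18]
  8. access 18: HIT. Cache (LRU->MRU): [64 18]
  9. access 18: HIT. Cache (LRU->MRU): [64 18]
  10. access 18: HIT. Cache (LRU->MRU): [64 18]
  11. access 64: HIT. Cache (LRU->MRU): [18 64]
  12. access 18: HIT. Cache (LRU->MRU): [64 18]
  13. access 18: HIT. Cache (LRU->MRU): [64 18]
  14. access 64: HIT. Cache (LRU->MRU): [18 64]
  15. access 64: HIT. Cache (LRU->MRU): [18 64]
  16. access 64: HIT. Cache (LRU->MRU): [18 64]
Total: 13 hits, 3 misses, 1 evictions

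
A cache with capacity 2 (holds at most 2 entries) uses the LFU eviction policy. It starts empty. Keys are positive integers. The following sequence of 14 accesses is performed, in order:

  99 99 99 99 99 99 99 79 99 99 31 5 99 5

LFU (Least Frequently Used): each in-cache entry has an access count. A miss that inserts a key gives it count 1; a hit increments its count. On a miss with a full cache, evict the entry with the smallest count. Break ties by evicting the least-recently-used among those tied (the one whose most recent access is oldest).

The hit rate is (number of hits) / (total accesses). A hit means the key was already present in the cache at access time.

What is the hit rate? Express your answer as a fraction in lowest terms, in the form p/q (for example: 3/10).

LFU simulation (capacity=2):
  1. access 99: MISS. Cache: [99(c=1)]
  2. access 99: HIT, count now 2. Cache: [99(c=2)]
  3. access 99: HIT, count now 3. Cache: [99(c=3)]
  4. access 99: HIT, count now 4. Cache: [99(c=4)]
  5. access 99: HIT, count now 5. Cache: [99(c=5)]
  6. access 99: HIT, count now 6. Cache: [99(c=6)]
  7. access 99: HIT, count now 7. Cache: [99(c=7)]
  8. access 79: MISS. Cache: [79(c=1) 99(c=7)]
  9. access 99: HIT, count now 8. Cache: [79(c=1) 99(c=8)]
  10. access 99: HIT, count now 9. Cache: [79(c=1) 99(c=9)]
  11. access 31: MISS, evict 79(c=1). Cache: [31(c=1) 99(c=9)]
  12. access 5: MISS, evict 31(c=1). Cache: [5(c=1) 99(c=9)]
  13. access 99: HIT, count now 10. Cache: [5(c=1) 99(c=10)]
  14. access 5: HIT, count now 2. Cache: [5(c=2) 99(c=10)]
Total: 10 hits, 4 misses, 2 evictions

Hit rate = 10/14 = 5/7

Answer: 5/7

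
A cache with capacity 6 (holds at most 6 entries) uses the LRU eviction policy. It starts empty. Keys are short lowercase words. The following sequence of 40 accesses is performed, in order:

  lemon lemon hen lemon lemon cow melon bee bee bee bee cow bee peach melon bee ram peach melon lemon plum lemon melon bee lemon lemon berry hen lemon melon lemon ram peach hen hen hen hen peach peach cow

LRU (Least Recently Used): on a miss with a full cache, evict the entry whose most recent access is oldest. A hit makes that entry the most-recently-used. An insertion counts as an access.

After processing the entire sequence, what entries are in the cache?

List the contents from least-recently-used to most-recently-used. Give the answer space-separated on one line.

Answer: melon lemon ram hen peach cow

Derivation:
LRU simulation (capacity=6):
  1. access lemon: MISS. Cache (LRU->MRU): [lemon]
  2. access lemon: HIT. Cache (LRU->MRU): [lemon]
  3. access hen: MISS. Cache (LRU->MRU): [lemon hen]
  4. access lemon: HIT. Cache (LRU->MRU): [hen lemon]
  5. access lemon: HIT. Cache (LRU->MRU): [hen lemon]
  6. access cow: MISS. Cache (LRU->MRU): [hen lemon cow]
  7. access melon: MISS. Cache (LRU->MRU): [hen lemon cow melon]
  8. access bee: MISS. Cache (LRU->MRU): [hen lemon cow melon bee]
  9. access bee: HIT. Cache (LRU->MRU): [hen lemon cow melon bee]
  10. access bee: HIT. Cache (LRU->MRU): [hen lemon cow melon bee]
  11. access bee: HIT. Cache (LRU->MRU): [hen lemon cow melon bee]
  12. access cow: HIT. Cache (LRU->MRU): [hen lemon melon bee cow]
  13. access bee: HIT. Cache (LRU->MRU): [hen lemon melon cow bee]
  14. access peach: MISS. Cache (LRU->MRU): [hen lemon melon cow bee peach]
  15. access melon: HIT. Cache (LRU->MRU): [hen lemon cow bee peach melon]
  16. access bee: HIT. Cache (LRU->MRU): [hen lemon cow peach melon bee]
  17. access ram: MISS, evict hen. Cache (LRU->MRU): [lemon cow peach melon bee ram]
  18. access peach: HIT. Cache (LRU->MRU): [lemon cow melon bee ram peach]
  19. access melon: HIT. Cache (LRU->MRU): [lemon cow bee ram peach melon]
  20. access lemon: HIT. Cache (LRU->MRU): [cow bee ram peach melon lemon]
  21. access plum: MISS, evict cow. Cache (LRU->MRU): [bee ram peach melon lemon plum]
  22. access lemon: HIT. Cache (LRU->MRU): [bee ram peach melon plum lemon]
  23. access melon: HIT. Cache (LRU->MRU): [bee ram peach plum lemon melon]
  24. access bee: HIT. Cache (LRU->MRU): [ram peach plum lemon melon bee]
  25. access lemon: HIT. Cache (LRU->MRU): [ram peach plum melon bee lemon]
  26. access lemon: HIT. Cache (LRU->MRU): [ram peach plum melon bee lemon]
  27. access berry: MISS, evict ram. Cache (LRU->MRU): [peach plum melon bee lemon berry]
  28. access hen: MISS, evict peach. Cache (LRU->MRU): [plum melon bee lemon berry hen]
  29. access lemon: HIT. Cache (LRU->MRU): [plum melon bee berry hen lemon]
  30. access melon: HIT. Cache (LRU->MRU): [plum bee berry hen lemon melon]
  31. access lemon: HIT. Cache (LRU->MRU): [plum bee berry hen melon lemon]
  32. access ram: MISS, evict plum. Cache (LRU->MRU): [bee berry hen melon lemon ram]
  33. access peach: MISS, evict bee. Cache (LRU->MRU): [berry hen melon lemon ram peach]
  34. access hen: HIT. Cache (LRU->MRU): [berry melon lemon ram peach hen]
  35. access hen: HIT. Cache (LRU->MRU): [berry melon lemon ram peach hen]
  36. access hen: HIT. Cache (LRU->MRU): [berry melon lemon ram peach hen]
  37. access hen: HIT. Cache (LRU->MRU): [berry melon lemon ram peach hen]
  38. access peach: HIT. Cache (LRU->MRU): [berry melon lemon ram hen peach]
  39. access peach: HIT. Cache (LRU->MRU): [berry melon lemon ram hen peach]
  40. access cow: MISS, evict berry. Cache (LRU->MRU): [melon lemon ram hen peach cow]
Total: 27 hits, 13 misses, 7 evictions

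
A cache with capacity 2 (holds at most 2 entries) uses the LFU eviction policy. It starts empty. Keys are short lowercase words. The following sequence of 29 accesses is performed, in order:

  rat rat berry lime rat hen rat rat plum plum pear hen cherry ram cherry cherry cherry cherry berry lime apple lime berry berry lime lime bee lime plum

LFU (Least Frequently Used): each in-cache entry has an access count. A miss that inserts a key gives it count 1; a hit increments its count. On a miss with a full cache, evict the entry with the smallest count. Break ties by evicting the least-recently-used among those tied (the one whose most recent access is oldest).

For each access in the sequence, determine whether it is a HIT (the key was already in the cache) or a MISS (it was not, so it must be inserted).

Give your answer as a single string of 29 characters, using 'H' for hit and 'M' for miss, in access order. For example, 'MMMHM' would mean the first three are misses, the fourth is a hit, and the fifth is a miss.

LFU simulation (capacity=2):
  1. access rat: MISS. Cache: [rat(c=1)]
  2. access rat: HIT, count now 2. Cache: [rat(c=2)]
  3. access berry: MISS. Cache: [berry(c=1) rat(c=2)]
  4. access lime: MISS, evict berry(c=1). Cache: [lime(c=1) rat(c=2)]
  5. access rat: HIT, count now 3. Cache: [lime(c=1) rat(c=3)]
  6. access hen: MISS, evict lime(c=1). Cache: [hen(c=1) rat(c=3)]
  7. access rat: HIT, count now 4. Cache: [hen(c=1) rat(c=4)]
  8. access rat: HIT, count now 5. Cache: [hen(c=1) rat(c=5)]
  9. access plum: MISS, evict hen(c=1). Cache: [plum(c=1) rat(c=5)]
  10. access plum: HIT, count now 2. Cache: [plum(c=2) rat(c=5)]
  11. access pear: MISS, evict plum(c=2). Cache: [pear(c=1) rat(c=5)]
  12. access hen: MISS, evict pear(c=1). Cache: [hen(c=1) rat(c=5)]
  13. access cherry: MISS, evict hen(c=1). Cache: [cherry(c=1) rat(c=5)]
  14. access ram: MISS, evict cherry(c=1). Cache: [ram(c=1) rat(c=5)]
  15. access cherry: MISS, evict ram(c=1). Cache: [cherry(c=1) rat(c=5)]
  16. access cherry: HIT, count now 2. Cache: [cherry(c=2) rat(c=5)]
  17. access cherry: HIT, count now 3. Cache: [cherry(c=3) rat(c=5)]
  18. access cherry: HIT, count now 4. Cache: [cherry(c=4) rat(c=5)]
  19. access berry: MISS, evict cherry(c=4). Cache: [berry(c=1) rat(c=5)]
  20. access lime: MISS, evict berry(c=1). Cache: [lime(c=1) rat(c=5)]
  21. access apple: MISS, evict lime(c=1). Cache: [apple(c=1) rat(c=5)]
  22. access lime: MISS, evict apple(c=1). Cache: [lime(c=1) rat(c=5)]
  23. access berry: MISS, evict lime(c=1). Cache: [berry(c=1) rat(c=5)]
  24. access berry: HIT, count now 2. Cache: [berry(c=2) rat(c=5)]
  25. access lime: MISS, evict berry(c=2). Cache: [lime(c=1) rat(c=5)]
  26. access lime: HIT, count now 2. Cache: [lime(c=2) rat(c=5)]
  27. access bee: MISS, evict lime(c=2). Cache: [bee(c=1) rat(c=5)]
  28. access lime: MISS, evict bee(c=1). Cache: [lime(c=1) rat(c=5)]
  29. access plum: MISS, evict lime(c=1). Cache: [plum(c=1) rat(c=5)]
Total: 10 hits, 19 misses, 17 evictions

Answer: MHMMHMHHMHMMMMMHHHMMMMMHMHMMM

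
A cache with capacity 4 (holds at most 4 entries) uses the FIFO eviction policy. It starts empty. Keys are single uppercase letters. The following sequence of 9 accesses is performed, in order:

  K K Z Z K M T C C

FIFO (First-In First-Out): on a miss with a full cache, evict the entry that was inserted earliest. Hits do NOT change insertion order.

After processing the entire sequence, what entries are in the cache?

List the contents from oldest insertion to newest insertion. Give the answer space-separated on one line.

Answer: Z M T C

Derivation:
FIFO simulation (capacity=4):
  1. access K: MISS. Cache (old->new): [K]
  2. access K: HIT. Cache (old->new): [K]
  3. access Z: MISS. Cache (old->new): [K Z]
  4. access Z: HIT. Cache (old->new): [K Z]
  5. access K: HIT. Cache (old->new): [K Z]
  6. access M: MISS. Cache (old->new): [K Z M]
  7. access T: MISS. Cache (old->new): [K Z M T]
  8. access C: MISS, evict K. Cache (old->new): [Z M T C]
  9. access C: HIT. Cache (old->new): [Z M T C]
Total: 4 hits, 5 misses, 1 evictions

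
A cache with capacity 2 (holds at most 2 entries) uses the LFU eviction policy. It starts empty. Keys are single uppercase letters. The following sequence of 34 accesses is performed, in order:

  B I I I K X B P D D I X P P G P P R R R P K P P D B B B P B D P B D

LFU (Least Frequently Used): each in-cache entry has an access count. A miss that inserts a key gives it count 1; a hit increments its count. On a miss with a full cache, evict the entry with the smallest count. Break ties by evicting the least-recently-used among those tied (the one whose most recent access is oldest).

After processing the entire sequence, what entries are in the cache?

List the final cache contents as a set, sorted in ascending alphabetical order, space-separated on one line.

LFU simulation (capacity=2):
  1. access B: MISS. Cache: [B(c=1)]
  2. access I: MISS. Cache: [B(c=1) I(c=1)]
  3. access I: HIT, count now 2. Cache: [B(c=1) I(c=2)]
  4. access I: HIT, count now 3. Cache: [B(c=1) I(c=3)]
  5. access K: MISS, evict B(c=1). Cache: [K(c=1) I(c=3)]
  6. access X: MISS, evict K(c=1). Cache: [X(c=1) I(c=3)]
  7. access B: MISS, evict X(c=1). Cache: [B(c=1) I(c=3)]
  8. access P: MISS, evict B(c=1). Cache: [P(c=1) I(c=3)]
  9. access D: MISS, evict P(c=1). Cache: [D(c=1) I(c=3)]
  10. access D: HIT, count now 2. Cache: [D(c=2) I(c=3)]
  11. access I: HIT, count now 4. Cache: [D(c=2) I(c=4)]
  12. access X: MISS, evict D(c=2). Cache: [X(c=1) I(c=4)]
  13. access P: MISS, evict X(c=1). Cache: [P(c=1) I(c=4)]
  14. access P: HIT, count now 2. Cache: [P(c=2) I(c=4)]
  15. access G: MISS, evict P(c=2). Cache: [G(c=1) I(c=4)]
  16. access P: MISS, evict G(c=1). Cache: [P(c=1) I(c=4)]
  17. access P: HIT, count now 2. Cache: [P(c=2) I(c=4)]
  18. access R: MISS, evict P(c=2). Cache: [R(c=1) I(c=4)]
  19. access R: HIT, count now 2. Cache: [R(c=2) I(c=4)]
  20. access R: HIT, count now 3. Cache: [R(c=3) I(c=4)]
  21. access P: MISS, evict R(c=3). Cache: [P(c=1) I(c=4)]
  22. access K: MISS, evict P(c=1). Cache: [K(c=1) I(c=4)]
  23. access P: MISS, evict K(c=1). Cache: [P(c=1) I(c=4)]
  24. access P: HIT, count now 2. Cache: [P(c=2) I(c=4)]
  25. access D: MISS, evict P(c=2). Cache: [D(c=1) I(c=4)]
  26. access B: MISS, evict D(c=1). Cache: [B(c=1) I(c=4)]
  27. access B: HIT, count now 2. Cache: [B(c=2) I(c=4)]
  28. access B: HIT, count now 3. Cache: [B(c=3) I(c=4)]
  29. access P: MISS, evict B(c=3). Cache: [P(c=1) I(c=4)]
  30. access B: MISS, evict P(c=1). Cache: [B(c=1) I(c=4)]
  31. access D: MISS, evict B(c=1). Cache: [D(c=1) I(c=4)]
  32. access P: MISS, evict D(c=1). Cache: [P(c=1) I(c=4)]
  33. access B: MISS, evict P(c=1). Cache: [B(c=1) I(c=4)]
  34. access D: MISS, evict B(c=1). Cache: [D(c=1) I(c=4)]
Total: 11 hits, 23 misses, 21 evictions

Answer: D I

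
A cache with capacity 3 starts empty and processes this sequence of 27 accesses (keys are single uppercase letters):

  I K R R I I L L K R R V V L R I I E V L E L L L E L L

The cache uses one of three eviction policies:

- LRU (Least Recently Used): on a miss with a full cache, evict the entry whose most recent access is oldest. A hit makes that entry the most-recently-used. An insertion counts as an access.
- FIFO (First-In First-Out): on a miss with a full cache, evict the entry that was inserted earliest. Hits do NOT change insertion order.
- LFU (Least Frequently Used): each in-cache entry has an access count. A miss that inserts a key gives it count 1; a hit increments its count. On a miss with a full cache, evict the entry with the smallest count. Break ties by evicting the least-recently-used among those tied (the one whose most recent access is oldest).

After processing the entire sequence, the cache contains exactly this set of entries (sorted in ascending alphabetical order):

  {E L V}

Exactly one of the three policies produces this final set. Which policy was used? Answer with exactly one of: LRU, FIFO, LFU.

Simulating under each policy and comparing final sets:
  LRU: final set = {E L V} -> MATCHES target
  FIFO: final set = {E I L} -> differs
  LFU: final set = {E I L} -> differs
Only LRU produces the target set.

Answer: LRU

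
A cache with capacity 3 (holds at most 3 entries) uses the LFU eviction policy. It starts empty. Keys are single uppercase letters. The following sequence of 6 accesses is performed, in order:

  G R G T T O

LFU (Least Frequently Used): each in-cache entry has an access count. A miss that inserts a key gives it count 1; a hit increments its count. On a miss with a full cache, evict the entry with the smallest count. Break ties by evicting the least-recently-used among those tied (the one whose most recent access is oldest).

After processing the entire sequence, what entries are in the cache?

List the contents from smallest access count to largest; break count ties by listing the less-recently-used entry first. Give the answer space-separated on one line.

LFU simulation (capacity=3):
  1. access G: MISS. Cache: [G(c=1)]
  2. access R: MISS. Cache: [G(c=1) R(c=1)]
  3. access G: HIT, count now 2. Cache: [R(c=1) G(c=2)]
  4. access T: MISS. Cache: [R(c=1) T(c=1) G(c=2)]
  5. access T: HIT, count now 2. Cache: [R(c=1) G(c=2) T(c=2)]
  6. access O: MISS, evict R(c=1). Cache: [O(c=1) G(c=2) T(c=2)]
Total: 2 hits, 4 misses, 1 evictions

Answer: O G T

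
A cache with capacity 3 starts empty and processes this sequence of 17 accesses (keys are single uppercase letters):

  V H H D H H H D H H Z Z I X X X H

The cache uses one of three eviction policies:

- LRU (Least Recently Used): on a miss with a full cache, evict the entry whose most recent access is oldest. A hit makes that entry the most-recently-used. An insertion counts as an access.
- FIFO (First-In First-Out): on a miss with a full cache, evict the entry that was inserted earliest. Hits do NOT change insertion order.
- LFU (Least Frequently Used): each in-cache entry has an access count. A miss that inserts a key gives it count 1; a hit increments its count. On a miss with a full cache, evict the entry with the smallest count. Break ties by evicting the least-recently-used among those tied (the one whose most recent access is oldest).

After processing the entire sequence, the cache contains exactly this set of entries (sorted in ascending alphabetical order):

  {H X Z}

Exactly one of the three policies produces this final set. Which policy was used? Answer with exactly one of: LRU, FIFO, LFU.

Simulating under each policy and comparing final sets:
  LRU: final set = {H I X} -> differs
  FIFO: final set = {H I X} -> differs
  LFU: final set = {H X Z} -> MATCHES target
Only LFU produces the target set.

Answer: LFU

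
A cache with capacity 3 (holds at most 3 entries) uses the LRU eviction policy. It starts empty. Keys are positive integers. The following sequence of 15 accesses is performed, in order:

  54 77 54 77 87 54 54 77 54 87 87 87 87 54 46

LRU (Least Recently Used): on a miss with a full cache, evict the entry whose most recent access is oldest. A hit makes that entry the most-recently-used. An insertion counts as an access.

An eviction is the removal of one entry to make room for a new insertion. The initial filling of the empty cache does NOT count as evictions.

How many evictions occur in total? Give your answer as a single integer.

Answer: 1

Derivation:
LRU simulation (capacity=3):
  1. access 54: MISS. Cache (LRU->MRU): [54]
  2. access 77: MISS. Cache (LRU->MRU): [54 77]
  3. access 54: HIT. Cache (LRU->MRU): [77 54]
  4. access 77: HIT. Cache (LRU->MRU): [54 77]
  5. access 87: MISS. Cache (LRU->MRU): [54 77 87]
  6. access 54: HIT. Cache (LRU->MRU): [77 87 54]
  7. access 54: HIT. Cache (LRU->MRU): [77 87 54]
  8. access 77: HIT. Cache (LRU->MRU): [87 54 77]
  9. access 54: HIT. Cache (LRU->MRU): [87 77 54]
  10. access 87: HIT. Cache (LRU->MRU): [77 54 87]
  11. access 87: HIT. Cache (LRU->MRU): [77 54 87]
  12. access 87: HIT. Cache (LRU->MRU): [77 54 87]
  13. access 87: HIT. Cache (LRU->MRU): [77 54 87]
  14. access 54: HIT. Cache (LRU->MRU): [77 87 54]
  15. access 46: MISS, evict 77. Cache (LRU->MRU): [87 54 46]
Total: 11 hits, 4 misses, 1 evictions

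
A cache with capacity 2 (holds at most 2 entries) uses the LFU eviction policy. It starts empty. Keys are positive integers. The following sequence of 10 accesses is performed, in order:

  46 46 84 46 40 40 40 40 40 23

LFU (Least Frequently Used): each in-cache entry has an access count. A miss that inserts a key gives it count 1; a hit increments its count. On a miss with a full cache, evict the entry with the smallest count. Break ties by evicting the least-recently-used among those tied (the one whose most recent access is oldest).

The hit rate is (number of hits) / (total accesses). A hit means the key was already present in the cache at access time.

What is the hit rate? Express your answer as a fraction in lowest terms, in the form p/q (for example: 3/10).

LFU simulation (capacity=2):
  1. access 46: MISS. Cache: [46(c=1)]
  2. access 46: HIT, count now 2. Cache: [46(c=2)]
  3. access 84: MISS. Cache: [84(c=1) 46(c=2)]
  4. access 46: HIT, count now 3. Cache: [84(c=1) 46(c=3)]
  5. access 40: MISS, evict 84(c=1). Cache: [40(c=1) 46(c=3)]
  6. access 40: HIT, count now 2. Cache: [40(c=2) 46(c=3)]
  7. access 40: HIT, count now 3. Cache: [46(c=3) 40(c=3)]
  8. access 40: HIT, count now 4. Cache: [46(c=3) 40(c=4)]
  9. access 40: HIT, count now 5. Cache: [46(c=3) 40(c=5)]
  10. access 23: MISS, evict 46(c=3). Cache: [23(c=1) 40(c=5)]
Total: 6 hits, 4 misses, 2 evictions

Hit rate = 6/10 = 3/5

Answer: 3/5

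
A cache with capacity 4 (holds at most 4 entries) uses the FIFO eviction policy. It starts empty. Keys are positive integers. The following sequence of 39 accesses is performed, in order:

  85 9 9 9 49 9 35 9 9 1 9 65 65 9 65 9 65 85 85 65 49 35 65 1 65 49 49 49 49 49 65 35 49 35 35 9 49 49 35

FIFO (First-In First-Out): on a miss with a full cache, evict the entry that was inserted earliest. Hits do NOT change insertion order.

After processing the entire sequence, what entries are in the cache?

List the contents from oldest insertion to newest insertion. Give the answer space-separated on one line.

FIFO simulation (capacity=4):
  1. access 85: MISS. Cache (old->new): [85]
  2. access 9: MISS. Cache (old->new): [85 9]
  3. access 9: HIT. Cache (old->new): [85 9]
  4. access 9: HIT. Cache (old->new): [85 9]
  5. access 49: MISS. Cache (old->new): [85 9 49]
  6. access 9: HIT. Cache (old->new): [85 9 49]
  7. access 35: MISS. Cache (old->new): [85 9 49 35]
  8. access 9: HIT. Cache (old->new): [85 9 49 35]
  9. access 9: HIT. Cache (old->new): [85 9 49 35]
  10. access 1: MISS, evict 85. Cache (old->new): [9 49 35 1]
  11. access 9: HIT. Cache (old->new): [9 49 35 1]
  12. access 65: MISS, evict 9. Cache (old->new): [49 35 1 65]
  13. access 65: HIT. Cache (old->new): [49 35 1 65]
  14. access 9: MISS, evict 49. Cache (old->new): [35 1 65 9]
  15. access 65: HIT. Cache (old->new): [35 1 65 9]
  16. access 9: HIT. Cache (old->new): [35 1 65 9]
  17. access 65: HIT. Cache (old->new): [35 1 65 9]
  18. access 85: MISS, evict 35. Cache (old->new): [1 65 9 85]
  19. access 85: HIT. Cache (old->new): [1 65 9 85]
  20. access 65: HIT. Cache (old->new): [1 65 9 85]
  21. access 49: MISS, evict 1. Cache (old->new): [65 9 85 49]
  22. access 35: MISS, evict 65. Cache (old->new): [9 85 49 35]
  23. access 65: MISS, evict 9. Cache (old->new): [85 49 35 65]
  24. access 1: MISS, evict 85. Cache (old->new): [49 35 65 1]
  25. access 65: HIT. Cache (old->new): [49 35 65 1]
  26. access 49: HIT. Cache (old->new): [49 35 65 1]
  27. access 49: HIT. Cache (old->new): [49 35 65 1]
  28. access 49: HIT. Cache (old->new): [49 35 65 1]
  29. access 49: HIT. Cache (old->new): [49 35 65 1]
  30. access 49: HIT. Cache (old->new): [49 35 65 1]
  31. access 65: HIT. Cache (old->new): [49 35 65 1]
  32. access 35: HIT. Cache (old->new): [49 35 65 1]
  33. access 49: HIT. Cache (old->new): [49 35 65 1]
  34. access 35: HIT. Cache (old->new): [49 35 65 1]
  35. access 35: HIT. Cache (old->new): [49 35 65 1]
  36. access 9: MISS, evict 49. Cache (old->new): [35 65 1 9]
  37. access 49: MISS, evict 35. Cache (old->new): [65 1 9 49]
  38. access 49: HIT. Cache (old->new): [65 1 9 49]
  39. access 35: MISS, evict 65. Cache (old->new): [1 9 49 35]
Total: 24 hits, 15 misses, 11 evictions

Answer: 1 9 49 35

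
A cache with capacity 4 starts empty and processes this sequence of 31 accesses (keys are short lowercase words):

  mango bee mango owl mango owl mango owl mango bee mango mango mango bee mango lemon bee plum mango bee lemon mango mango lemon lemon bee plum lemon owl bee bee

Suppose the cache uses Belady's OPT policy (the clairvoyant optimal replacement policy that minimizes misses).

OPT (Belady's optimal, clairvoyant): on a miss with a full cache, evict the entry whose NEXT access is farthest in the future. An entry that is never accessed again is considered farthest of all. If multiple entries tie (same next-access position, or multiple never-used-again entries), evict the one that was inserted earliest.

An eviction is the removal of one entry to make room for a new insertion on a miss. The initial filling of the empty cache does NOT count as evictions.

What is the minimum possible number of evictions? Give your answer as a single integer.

OPT (Belady) simulation (capacity=4):
  1. access mango: MISS. Cache: [mango]
  2. access bee: MISS. Cache: [mango bee]
  3. access mango: HIT. Next use of mango: step 5. Cache: [mango bee]
  4. access owl: MISS. Cache: [mango bee owl]
  5. access mango: HIT. Next use of mango: step 7. Cache: [mango bee owl]
  6. access owl: HIT. Next use of owl: step 8. Cache: [mango bee owl]
  7. access mango: HIT. Next use of mango: step 9. Cache: [mango bee owl]
  8. access owl: HIT. Next use of owl: step 29. Cache: [mango bee owl]
  9. access mango: HIT. Next use of mango: step 11. Cache: [mango bee owl]
  10. access bee: HIT. Next use of bee: step 14. Cache: [mango bee owl]
  11. access mango: HIT. Next use of mango: step 12. Cache: [mango bee owl]
  12. access mango: HIT. Next use of mango: step 13. Cache: [mango bee owl]
  13. access mango: HIT. Next use of mango: step 15. Cache: [mango bee owl]
  14. access bee: HIT. Next use of bee: step 17. Cache: [mango bee owl]
  15. access mango: HIT. Next use of mango: step 19. Cache: [mango bee owl]
  16. access lemon: MISS. Cache: [mango bee owl lemon]
  17. access bee: HIT. Next use of bee: step 20. Cache: [mango bee owl lemon]
  18. access plum: MISS, evict owl (next use: step 29). Cache: [mango bee lemon plum]
  19. access mango: HIT. Next use of mango: step 22. Cache: [mango bee lemon plum]
  20. access bee: HIT. Next use of bee: step 26. Cache: [mango bee lemon plum]
  21. access lemon: HIT. Next use of lemon: step 24. Cache: [mango bee lemon plum]
  22. access mango: HIT. Next use of mango: step 23. Cache: [mango bee lemon plum]
  23. access mango: HIT. Next use of mango: never. Cache: [mango bee lemon plum]
  24. access lemon: HIT. Next use of lemon: step 25. Cache: [mango bee lemon plum]
  25. access lemon: HIT. Next use of lemon: step 28. Cache: [mango bee lemon plum]
  26. access bee: HIT. Next use of bee: step 30. Cache: [mango bee lemon plum]
  27. access plum: HIT. Next use of plum: never. Cache: [mango bee lemon plum]
  28. access lemon: HIT. Next use of lemon: never. Cache: [mango bee lemon plum]
  29. access owl: MISS, evict mango (next use: never). Cache: [bee lemon plum owl]
  30. access bee: HIT. Next use of bee: step 31. Cache: [bee lemon plum owl]
  31. access bee: HIT. Next use of bee: never. Cache: [bee lemon plum owl]
Total: 25 hits, 6 misses, 2 evictions

Answer: 2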